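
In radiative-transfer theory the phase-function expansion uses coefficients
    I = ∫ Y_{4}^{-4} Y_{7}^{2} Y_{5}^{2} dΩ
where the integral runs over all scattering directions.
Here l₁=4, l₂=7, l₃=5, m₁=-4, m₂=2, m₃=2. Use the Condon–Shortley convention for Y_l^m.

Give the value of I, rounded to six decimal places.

m-sum 0 ✓  L=16 even ✓  3≤5≤11 ✓
Π(2lᵢ+1) = 9×15×11 = 1485
triangle coeff Δ(4,7,5) = 1/6126120
Σ_t [2,4]: t=2:+1/69120 t=3:−1/20736 t=4:+1/69120 = -1/51840
(3j)²=280/21879 [(4 7 5; 0 0 0)], sign=+1
Σ_t [6,6]: t=6:+1/1036800 = 1/1036800
(3j)²=98/12155 [(4 7 5; -4 2 2)], sign=-1
⇒ 4πI² = 82320/537251
I = (-1)√(82320/537251/(4π)) = -0.11042290

-0.110423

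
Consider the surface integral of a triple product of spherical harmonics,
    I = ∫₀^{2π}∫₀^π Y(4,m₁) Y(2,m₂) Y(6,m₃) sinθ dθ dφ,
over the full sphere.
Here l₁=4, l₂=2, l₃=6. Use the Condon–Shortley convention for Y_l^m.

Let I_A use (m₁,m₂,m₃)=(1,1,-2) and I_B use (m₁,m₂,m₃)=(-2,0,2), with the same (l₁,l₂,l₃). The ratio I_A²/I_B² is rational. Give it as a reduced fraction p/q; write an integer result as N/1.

l's match ⇒ only the (l;m) 3-j factors differ between A and B.
A: triangle coeff Δ(4,2,6) = 1/6435; Σ_t [0,0]: t=0:+1/4320 = 1/4320; (3j)²=224/6435 [(4 2 6; 1 1 -2)], sign=+1
B: triangle coeff Δ(4,2,6) = 1/6435; Σ_t [0,0]: t=0:+1/5760 = 1/5760; (3j)²=56/2145 [(4 2 6; -2 0 2)], sign=+1
I_A²/I_B² = (224/6435)/(56/2145) = 4/3

4/3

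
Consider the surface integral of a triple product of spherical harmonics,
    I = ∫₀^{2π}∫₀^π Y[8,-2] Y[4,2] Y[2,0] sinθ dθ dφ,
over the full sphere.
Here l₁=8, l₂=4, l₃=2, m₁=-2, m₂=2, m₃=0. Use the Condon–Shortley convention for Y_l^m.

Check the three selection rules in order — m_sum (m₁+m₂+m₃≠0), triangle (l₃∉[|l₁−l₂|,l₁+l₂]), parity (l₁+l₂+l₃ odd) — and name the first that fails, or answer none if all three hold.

Σmᵢ = 0  ✓
l₃∈[|l₁−l₂|,l₁+l₂]=[4,12], have l₃=2  ✗
Σlᵢ = 14 ⇒ even

triangle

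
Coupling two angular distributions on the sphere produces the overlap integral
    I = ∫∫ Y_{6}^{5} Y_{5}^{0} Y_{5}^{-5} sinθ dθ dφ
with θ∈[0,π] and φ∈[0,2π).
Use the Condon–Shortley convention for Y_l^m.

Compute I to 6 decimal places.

-0.152641

Rules hold: Σm=0, L=16 even, 1≤5≤11.
N = 13·11·11 = 1573
Δ = 6!·6!·4!/17! = 1/28588560
Racah Σ t=1..5: t=1:−1/345600 t=2:+1/13824 t=3:−1/5184 t=4:+1/13824 t=5:−1/345600 = -7/129600
⇒ 3j(6 5 5; 0 0 0)² = 80/7293, sgn +1
Racah Σ t=1..1: t=1:−1/2073600 = -1/2073600
⇒ 3j(6 5 5; 5 0 -5)² = 15/884, sgn -1
4πI² = N·(3j₀)²·(3jₘ)² = 1100/3757
I = -1·√(0.292787/4π) = -0.15264086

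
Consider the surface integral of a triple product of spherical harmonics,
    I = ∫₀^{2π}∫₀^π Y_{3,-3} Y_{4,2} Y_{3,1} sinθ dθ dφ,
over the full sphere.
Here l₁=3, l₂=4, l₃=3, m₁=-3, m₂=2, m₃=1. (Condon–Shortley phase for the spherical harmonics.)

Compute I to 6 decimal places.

-0.188451

Checks pass: Σm=0; 10 even; l₃=3∈[1,7].
(2·3+1)(2·4+1)(2·3+1) = 441
Δ: 4! 2! 4! / 11! → 1/34650
sum: t=1:−1/72 t=2:+1/16 t=3:−1/72 = 5/144
3j²(3 4 3; 0 0 0) = Δ·Π!·Σ² = 2/77  (sign -1)
sum: t=4:+1/192 = 1/192
3j²(3 4 3; -3 2 1) = Δ·Π!·Σ² = 3/77  (sign +1)
combine: 4πI² = 441·2/77·3/77 = 54/121
take √, sign -1: I = -0.18845135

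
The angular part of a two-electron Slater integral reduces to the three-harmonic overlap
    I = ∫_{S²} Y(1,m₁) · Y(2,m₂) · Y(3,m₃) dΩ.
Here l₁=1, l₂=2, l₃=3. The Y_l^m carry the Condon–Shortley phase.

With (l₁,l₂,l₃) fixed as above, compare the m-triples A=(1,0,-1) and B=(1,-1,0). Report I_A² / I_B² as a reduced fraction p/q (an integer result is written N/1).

2/1

l's match ⇒ only the (l;m) 3-j factors differ between A and B.
A: triangle coeff Δ(1,2,3) = 1/105; Σ_t [0,0]: t=0:+1/8 = 1/8; (3j)²=2/35 [(1 2 3; 1 0 -1)], sign=+1
B: triangle coeff Δ(1,2,3) = 1/105; Σ_t [0,0]: t=0:+1/12 = 1/12; (3j)²=1/35 [(1 2 3; 1 -1 0)], sign=-1
I_A²/I_B² = (2/35)/(1/35) = 2/1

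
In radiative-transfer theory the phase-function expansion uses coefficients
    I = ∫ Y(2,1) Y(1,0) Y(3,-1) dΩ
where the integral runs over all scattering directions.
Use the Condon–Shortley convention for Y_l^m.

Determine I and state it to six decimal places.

Rules hold: Σm=0, L=6 even, 1≤3≤3.
N = 5·3·7 = 105
Δ = 0!·4!·2!/7! = 1/105
Racah Σ t=0..0: t=0:+1/4 = 1/4
⇒ 3j(2 1 3; 0 0 0)² = 3/35, sgn -1
Racah Σ t=0..0: t=0:+1/6 = 1/6
⇒ 3j(2 1 3; 1 0 -1)² = 8/105, sgn +1
4πI² = N·(3j₀)²·(3jₘ)² = 24/35
I = -1·√(0.685714/4π) = -0.23359668

-0.233597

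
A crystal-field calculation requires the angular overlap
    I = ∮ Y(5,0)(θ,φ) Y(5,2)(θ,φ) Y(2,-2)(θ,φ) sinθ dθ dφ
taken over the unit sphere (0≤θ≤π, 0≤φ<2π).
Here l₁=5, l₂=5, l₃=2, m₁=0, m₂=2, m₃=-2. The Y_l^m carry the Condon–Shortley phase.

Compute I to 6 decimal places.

-0.191372

Checks pass: Σm=0; 12 even; l₃=2∈[0,10].
(2·5+1)(2·5+1)(2·2+1) = 605
Δ: 8! 2! 2! / 13! → 1/38610
sum: t=3:−1/2880 t=4:+1/576 t=5:−1/2880 = 1/960
3j²(5 5 2; 0 0 0) = Δ·Π!·Σ² = 10/429  (sign +1)
sum: t=5:−1/2880 = -1/2880
3j²(5 5 2; 0 2 -2) = Δ·Π!·Σ² = 14/429  (sign -1)
combine: 4πI² = 605·10/429·14/429 = 700/1521
take √, sign -1: I = -0.19137248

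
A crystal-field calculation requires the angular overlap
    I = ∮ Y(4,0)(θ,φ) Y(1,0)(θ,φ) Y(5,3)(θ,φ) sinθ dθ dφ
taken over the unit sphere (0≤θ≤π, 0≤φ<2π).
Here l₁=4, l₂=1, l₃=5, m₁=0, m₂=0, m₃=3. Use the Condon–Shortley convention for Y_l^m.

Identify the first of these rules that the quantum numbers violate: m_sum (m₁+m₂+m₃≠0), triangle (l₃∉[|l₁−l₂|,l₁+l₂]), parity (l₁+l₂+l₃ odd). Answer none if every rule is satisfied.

m_sum

azimuthal sum: 0 + 0 + 3 = 3  ✗
3 ≤ 5 ≤ 5 (triangle on l)
L = 4 + 1 + 5 = 10 (even)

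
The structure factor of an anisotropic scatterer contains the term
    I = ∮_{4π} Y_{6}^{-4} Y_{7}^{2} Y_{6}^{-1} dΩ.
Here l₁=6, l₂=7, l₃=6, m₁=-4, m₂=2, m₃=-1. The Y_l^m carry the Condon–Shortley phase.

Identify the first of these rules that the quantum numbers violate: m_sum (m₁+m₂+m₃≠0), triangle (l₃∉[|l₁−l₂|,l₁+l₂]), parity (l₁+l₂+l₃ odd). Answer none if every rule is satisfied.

azimuthal sum: -4 + 2 − 1 = -3  ✗
1 ≤ 6 ≤ 13 (triangle on l)
L = 6 + 7 + 6 = 19 (odd)

m_sum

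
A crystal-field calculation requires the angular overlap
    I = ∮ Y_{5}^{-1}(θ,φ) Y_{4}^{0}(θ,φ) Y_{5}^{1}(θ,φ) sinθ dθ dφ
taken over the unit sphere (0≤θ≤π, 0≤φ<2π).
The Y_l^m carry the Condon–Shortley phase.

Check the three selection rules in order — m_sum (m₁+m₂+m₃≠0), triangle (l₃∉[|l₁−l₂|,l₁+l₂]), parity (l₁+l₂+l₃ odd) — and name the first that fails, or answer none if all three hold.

none

Σmᵢ = 0  ✓
l₃∈[|l₁−l₂|,l₁+l₂]=[1,9], have l₃=5  ✓
Σlᵢ = 14 ⇒ even  ✓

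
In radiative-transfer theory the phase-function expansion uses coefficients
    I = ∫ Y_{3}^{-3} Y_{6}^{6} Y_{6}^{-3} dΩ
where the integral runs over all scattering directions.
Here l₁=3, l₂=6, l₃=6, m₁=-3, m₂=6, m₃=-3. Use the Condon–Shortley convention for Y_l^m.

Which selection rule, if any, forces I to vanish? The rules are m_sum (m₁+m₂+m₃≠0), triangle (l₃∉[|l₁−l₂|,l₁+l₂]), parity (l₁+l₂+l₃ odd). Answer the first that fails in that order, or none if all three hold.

parity

azimuthal sum: -3 + 6 − 3 = 0  ✓
3 ≤ 6 ≤ 9 (triangle on l)  ✓
L = 3 + 6 + 6 = 15 (odd)  ✗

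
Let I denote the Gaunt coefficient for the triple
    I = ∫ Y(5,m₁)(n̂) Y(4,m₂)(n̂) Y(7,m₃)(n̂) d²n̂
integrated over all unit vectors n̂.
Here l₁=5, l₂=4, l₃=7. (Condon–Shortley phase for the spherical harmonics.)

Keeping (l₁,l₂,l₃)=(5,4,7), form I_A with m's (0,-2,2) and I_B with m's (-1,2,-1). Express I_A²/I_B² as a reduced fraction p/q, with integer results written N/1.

l's match ⇒ only the (l;m) 3-j factors differ between A and B.
A: triangle coeff Δ(5,4,7) = 1/6126120; Σ_t [0,2]: t=0:+1/69120 t=1:−1/69120 t=2:+1/1036800 = 1/1036800; (3j)²=1/7293 [(5 4 7; 0 -2 2)], sign=-1
B: triangle coeff Δ(5,4,7) = 1/6126120; Σ_t [0,2]: t=0:+1/2073600 t=1:−1/86400 t=2:+1/55296 = 29/4147200; (3j)²=841/145860 [(5 4 7; -1 2 -1)], sign=+1
I_A²/I_B² = (1/7293)/(841/145860) = 20/841

20/841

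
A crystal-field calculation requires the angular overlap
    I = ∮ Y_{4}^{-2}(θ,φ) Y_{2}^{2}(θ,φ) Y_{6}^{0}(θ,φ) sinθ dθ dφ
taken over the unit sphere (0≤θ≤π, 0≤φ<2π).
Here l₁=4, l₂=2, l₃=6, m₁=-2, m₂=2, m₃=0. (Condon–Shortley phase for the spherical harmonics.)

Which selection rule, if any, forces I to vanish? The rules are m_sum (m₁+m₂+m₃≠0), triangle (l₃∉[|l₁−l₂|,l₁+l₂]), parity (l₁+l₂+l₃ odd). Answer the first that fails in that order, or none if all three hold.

none

Σmᵢ = 0  ✓
l₃∈[|l₁−l₂|,l₁+l₂]=[2,6], have l₃=6  ✓
Σlᵢ = 12 ⇒ even  ✓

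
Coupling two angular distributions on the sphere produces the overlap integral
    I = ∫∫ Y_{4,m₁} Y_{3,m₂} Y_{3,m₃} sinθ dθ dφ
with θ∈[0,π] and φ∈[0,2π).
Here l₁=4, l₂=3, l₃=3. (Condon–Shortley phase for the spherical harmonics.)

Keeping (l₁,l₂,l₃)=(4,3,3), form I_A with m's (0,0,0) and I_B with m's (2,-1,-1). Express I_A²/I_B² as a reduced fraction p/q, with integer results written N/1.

Shared (l₁,l₂,l₃)=(4,3,3): N and (l;000)² cancel in I_A²/I_B².
A: Δ = 4!·4!·2!/11! = 1/34650; Racah Σ t=1..3: t=1:−1/72 t=2:+1/16 t=3:−1/72 = 5/144; ⇒ 3j(4 3 3; 0 0 0)² = 2/77, sgn -1
B: Δ = 4!·4!·2!/11! = 1/34650; Racah Σ t=0..2: t=0:+1/192 t=1:−1/36 t=2:+1/192 = -5/288; ⇒ 3j(4 3 3; 2 -1 -1)² = 20/693, sgn -1
I_A²/I_B² = (2/77)/(20/693) = 9/10

9/10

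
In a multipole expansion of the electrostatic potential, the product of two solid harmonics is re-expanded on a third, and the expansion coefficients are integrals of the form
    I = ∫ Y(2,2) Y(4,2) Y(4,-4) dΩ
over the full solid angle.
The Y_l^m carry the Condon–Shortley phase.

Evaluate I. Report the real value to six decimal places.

-0.106180

m-sum 0 ✓  L=10 even ✓  2≤4≤6 ✓
Π(2lᵢ+1) = 5×9×9 = 405
triangle coeff Δ(2,4,4) = 1/13860
Σ_t [0,2]: t=0:+1/192 t=1:−1/36 t=2:+1/192 = -5/288
(3j)²=20/693 [(2 4 4; 0 0 0)], sign=-1
Σ_t [0,0]: t=0:+1/2880 = 1/2880
(3j)²=2/165 [(2 4 4; 2 2 -4)], sign=+1
⇒ 4πI² = 120/847
I = (-1)√(120/847/(4π)) = -0.10618031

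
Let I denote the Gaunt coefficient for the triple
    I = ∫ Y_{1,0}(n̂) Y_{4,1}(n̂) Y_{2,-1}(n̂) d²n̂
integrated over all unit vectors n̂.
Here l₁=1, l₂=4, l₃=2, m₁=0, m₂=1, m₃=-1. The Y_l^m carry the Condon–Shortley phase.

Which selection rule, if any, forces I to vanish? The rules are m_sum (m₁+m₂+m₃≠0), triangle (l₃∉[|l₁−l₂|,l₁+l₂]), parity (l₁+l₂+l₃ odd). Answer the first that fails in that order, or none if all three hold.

Σmᵢ = 0  ✓
l₃∈[|l₁−l₂|,l₁+l₂]=[3,5], have l₃=2  ✗
Σlᵢ = 7 ⇒ odd

triangle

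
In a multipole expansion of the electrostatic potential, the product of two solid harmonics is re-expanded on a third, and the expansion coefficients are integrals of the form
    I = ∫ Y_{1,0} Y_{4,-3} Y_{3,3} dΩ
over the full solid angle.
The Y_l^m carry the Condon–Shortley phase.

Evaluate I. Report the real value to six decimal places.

m-sum 0 ✓  L=8 even ✓  3≤3≤5 ✓
Π(2lᵢ+1) = 3×9×7 = 189
triangle coeff Δ(1,4,3) = 1/252
Σ_t [1,1]: t=1:−1/36 = -1/36
(3j)²=4/63 [(1 4 3; 0 0 0)], sign=+1
Σ_t [1,1]: t=1:−1/720 = -1/720
(3j)²=1/36 [(1 4 3; 0 -3 3)], sign=-1
⇒ 4πI² = 1/3
I = (-1)√(1/3/(4π)) = -0.16286750

-0.162868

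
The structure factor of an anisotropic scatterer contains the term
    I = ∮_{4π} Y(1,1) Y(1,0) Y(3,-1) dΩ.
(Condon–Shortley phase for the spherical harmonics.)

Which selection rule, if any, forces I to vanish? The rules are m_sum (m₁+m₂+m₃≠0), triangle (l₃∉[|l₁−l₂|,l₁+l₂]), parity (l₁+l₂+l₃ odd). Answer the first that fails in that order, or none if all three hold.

triangle

azimuthal sum: 1 + 0 − 1 = 0  ✓
0 ≤ 3 ≤ 2 (triangle on l)  ✗
L = 1 + 1 + 3 = 5 (odd)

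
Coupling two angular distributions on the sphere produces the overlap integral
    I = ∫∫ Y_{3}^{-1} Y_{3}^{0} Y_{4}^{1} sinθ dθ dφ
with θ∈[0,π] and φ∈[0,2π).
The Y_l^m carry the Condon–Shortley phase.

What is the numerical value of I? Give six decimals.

-0.099323

Checks pass: Σm=0; 10 even; l₃=4∈[0,6].
(2·3+1)(2·3+1)(2·4+1) = 441
Δ: 2! 4! 4! / 11! → 1/34650
sum: t=0:+1/72 t=1:−1/16 t=2:+1/72 = -5/144
3j²(3 3 4; 0 0 0) = Δ·Π!·Σ² = 2/77  (sign -1)
sum: t=0:+1/288 t=1:−1/24 t=2:+1/48 = -5/288
3j²(3 3 4; -1 0 1) = Δ·Π!·Σ² = 5/462  (sign +1)
combine: 4πI² = 441·2/77·5/462 = 15/121
take √, sign -1: I = -0.09932258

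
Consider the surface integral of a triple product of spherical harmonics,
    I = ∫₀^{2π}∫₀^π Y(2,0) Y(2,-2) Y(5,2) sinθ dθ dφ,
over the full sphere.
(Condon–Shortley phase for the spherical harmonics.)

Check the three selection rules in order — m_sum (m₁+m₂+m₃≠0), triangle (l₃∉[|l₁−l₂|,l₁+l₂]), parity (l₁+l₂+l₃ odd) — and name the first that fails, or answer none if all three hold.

Σmᵢ = 0  ✓
l₃∈[|l₁−l₂|,l₁+l₂]=[0,4], have l₃=5  ✗
Σlᵢ = 9 ⇒ odd

triangle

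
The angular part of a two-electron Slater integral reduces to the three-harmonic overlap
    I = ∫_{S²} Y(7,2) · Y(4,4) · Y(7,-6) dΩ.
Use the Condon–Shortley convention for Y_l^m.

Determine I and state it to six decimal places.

0.082491

m-sum 0 ✓  L=18 even ✓  3≤7≤11 ✓
Π(2lᵢ+1) = 15×9×15 = 2025
triangle coeff Δ(7,4,7) = 1/58198140
Σ_t [0,4]: t=0:+1/17418240 t=1:−1/622080 t=2:+1/230400 t=3:−1/622080 t=4:+1/17418240 = 1/806400
(3j)²=2268/230945 [(7 4 7; 0 0 0)], sign=-1
Σ_t [4,4]: t=4:+1/209018880 = 1/209018880
(3j)²=25/5814 [(7 4 7; 2 4 -6)], sign=-1
⇒ 4πI² = 1275750/14919047
I = (+1)√(1275750/14919047/(4π)) = 0.08249114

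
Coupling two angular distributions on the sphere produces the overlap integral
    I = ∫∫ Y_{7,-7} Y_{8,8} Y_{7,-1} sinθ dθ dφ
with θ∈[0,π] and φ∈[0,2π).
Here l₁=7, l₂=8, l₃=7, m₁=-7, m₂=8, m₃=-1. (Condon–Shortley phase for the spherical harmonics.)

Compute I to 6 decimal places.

Rules hold: Σm=0, L=22 even, 1≤7≤15.
N = 15·17·15 = 3825
Δ = 8!·6!·8!/23! = 1/22086194130
Racah Σ t=1..7: t=1:−1/18289152000 t=2:+1/248832000 t=3:−1/24883200 t=4:+1/11943936 t=5:−1/24883200 t=6:+1/248832000 t=7:−1/18289152000 = 11/975421440
⇒ 3j(7 8 7; 0 0 0)² = 1750/289731, sgn -1
Racah Σ t=8..8: t=8:+1/1170505728000 = 1/1170505728000
⇒ 3j(7 8 7; -7 8 -1)² = 13/7429, sgn +1
4πI² = N·(3j₀)²·(3jₘ)² = 131250/3246473
I = -1·√(0.0404285/4π) = -0.05672034

-0.056720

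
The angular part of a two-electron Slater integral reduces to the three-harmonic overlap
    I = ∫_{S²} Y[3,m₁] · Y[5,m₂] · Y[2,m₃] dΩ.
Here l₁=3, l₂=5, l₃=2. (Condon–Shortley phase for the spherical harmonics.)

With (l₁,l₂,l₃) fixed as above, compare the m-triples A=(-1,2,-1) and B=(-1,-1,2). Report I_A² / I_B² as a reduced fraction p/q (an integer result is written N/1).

7/1

Shared (l₁,l₂,l₃)=(3,5,2): N and (l;000)² cancel in I_A²/I_B².
A: Δ = 6!·0!·4!/11! = 1/2310; Racah Σ t=4..4: t=4:+1/288 = 1/288; ⇒ 3j(3 5 2; -1 2 -1)² = 1/22, sgn -1
B: Δ = 6!·0!·4!/11! = 1/2310; Racah Σ t=4..4: t=4:+1/1152 = 1/1152; ⇒ 3j(3 5 2; -1 -1 2)² = 1/154, sgn +1
I_A²/I_B² = (1/22)/(1/154) = 7/1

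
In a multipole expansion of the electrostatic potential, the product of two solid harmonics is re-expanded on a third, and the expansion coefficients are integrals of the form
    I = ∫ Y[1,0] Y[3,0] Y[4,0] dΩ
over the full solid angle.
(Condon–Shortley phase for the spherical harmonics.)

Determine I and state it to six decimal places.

m-sum 0 ✓  L=8 even ✓  2≤4≤4 ✓
Π(2lᵢ+1) = 3×7×9 = 189
triangle coeff Δ(1,3,4) = 1/252
Σ_t [0,0]: t=0:+1/36 = 1/36
(3j)²=4/63 [(1 3 4; 0 0 0)], sign=+1
(m-triple is (0,0,0) — same symbol as above.)
⇒ 4πI² = 16/21
I = (+1)√(16/21/(4π)) = 0.24623252

0.246233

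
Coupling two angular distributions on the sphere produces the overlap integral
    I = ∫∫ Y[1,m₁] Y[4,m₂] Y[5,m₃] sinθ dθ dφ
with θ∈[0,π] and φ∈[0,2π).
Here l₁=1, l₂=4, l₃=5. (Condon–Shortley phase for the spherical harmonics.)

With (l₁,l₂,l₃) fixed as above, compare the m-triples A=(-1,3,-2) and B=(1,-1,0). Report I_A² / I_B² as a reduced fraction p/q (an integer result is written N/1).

3/10

l's match ⇒ only the (l;m) 3-j factors differ between A and B.
A: triangle coeff Δ(1,4,5) = 1/495; Σ_t [0,0]: t=0:+1/10080 = 1/10080; (3j)²=1/165 [(1 4 5; -1 3 -2)], sign=-1
B: triangle coeff Δ(1,4,5) = 1/495; Σ_t [0,0]: t=0:+1/1440 = 1/1440; (3j)²=2/99 [(1 4 5; 1 -1 0)], sign=-1
I_A²/I_B² = (1/165)/(2/99) = 3/10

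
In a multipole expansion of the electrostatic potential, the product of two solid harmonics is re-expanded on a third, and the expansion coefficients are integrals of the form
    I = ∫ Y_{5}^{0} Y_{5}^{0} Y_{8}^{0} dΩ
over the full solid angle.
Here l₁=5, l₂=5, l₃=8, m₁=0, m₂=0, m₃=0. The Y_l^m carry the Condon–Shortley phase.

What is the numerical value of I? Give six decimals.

0.135728

m-sum 0 ✓  L=18 even ✓  0≤8≤10 ✓
Π(2lᵢ+1) = 11×11×17 = 2057
triangle coeff Δ(5,5,8) = 1/37413090
Σ_t [0,2]: t=0:+1/1036800 t=1:−1/331776 t=2:+1/1036800 = -1/921600
(3j)²=490/46189 [(5 5 8; 0 0 0)], sign=-1
(m-triple is (0,0,0) — same symbol as above.)
⇒ 4πI² = 240100/1037153
I = (+1)√(240100/1037153/(4π)) = 0.13572809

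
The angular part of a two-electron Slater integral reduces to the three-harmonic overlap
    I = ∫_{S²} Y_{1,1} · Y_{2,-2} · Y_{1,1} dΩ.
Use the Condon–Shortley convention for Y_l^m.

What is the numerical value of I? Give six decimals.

0.309019

Rules hold: Σm=0, L=4 even, 1≤1≤3.
N = 3·5·3 = 45
Δ = 2!·0!·2!/5! = 1/30
Racah Σ t=1..1: t=1:−1/1 = -1/1
⇒ 3j(1 2 1; 0 0 0)² = 2/15, sgn +1
Racah Σ t=0..0: t=0:+1/4 = 1/4
⇒ 3j(1 2 1; 1 -2 1)² = 1/5, sgn +1
4πI² = N·(3j₀)²·(3jₘ)² = 6/5
I = +1·√(1.2/4π) = 0.30901936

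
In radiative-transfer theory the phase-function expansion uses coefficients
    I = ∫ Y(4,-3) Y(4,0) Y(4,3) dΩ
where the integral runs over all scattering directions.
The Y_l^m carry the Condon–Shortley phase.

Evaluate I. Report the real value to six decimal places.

0.159788

Rules hold: Σm=0, L=12 even, 0≤4≤8.
N = 9·9·9 = 729
Δ = 4!·4!·4!/13! = 1/450450
Racah Σ t=0..4: t=0:+1/13824 t=1:−1/216 t=2:+1/64 t=3:−1/216 t=4:+1/13824 = 5/768
⇒ 3j(4 4 4; 0 0 0)² = 18/1001, sgn +1
Racah Σ t=3..4: t=3:−1/864 t=4:+1/3456 = -1/1152
⇒ 3j(4 4 4; -3 0 3)² = 7/286, sgn +1
4πI² = N·(3j₀)²·(3jₘ)² = 6561/20449
I = +1·√(0.320847/4π) = 0.15978796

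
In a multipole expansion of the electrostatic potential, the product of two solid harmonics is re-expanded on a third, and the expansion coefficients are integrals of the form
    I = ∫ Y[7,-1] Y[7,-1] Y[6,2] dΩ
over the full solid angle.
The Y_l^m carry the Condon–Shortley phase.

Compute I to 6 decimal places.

0.112822

m-sum 0 ✓  L=20 even ✓  0≤6≤14 ✓
Π(2lᵢ+1) = 15×15×13 = 2925
triangle coeff Δ(7,7,6) = 1/2444321880
Σ_t [1,7]: t=1:−1/2612736000 t=2:+1/20736000 t=3:−1/1658880 t=4:+1/746496 t=5:−1/1658880 t=6:+1/20736000 t=7:−1/2612736000 = 1/4354560
(3j)²=1000/138567 [(7 7 6; 0 0 0)], sign=+1
Σ_t [2,6]: t=2:+1/49766400 t=3:−1/3110400 t=4:+1/1327104 t=5:−1/3110400 t=6:+1/49766400 = 1/6635520
(3j)²=350/46189 [(7 7 6; -1 -1 2)], sign=+1
⇒ 4πI² = 26250000/164109517
I = (+1)√(26250000/164109517/(4π)) = 0.11282175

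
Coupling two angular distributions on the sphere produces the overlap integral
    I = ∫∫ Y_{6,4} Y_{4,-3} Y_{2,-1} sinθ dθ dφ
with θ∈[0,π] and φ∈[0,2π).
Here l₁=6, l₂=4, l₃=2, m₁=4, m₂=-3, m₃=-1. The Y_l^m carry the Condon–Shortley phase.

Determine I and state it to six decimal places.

Rules hold: Σm=0, L=12 even, 2≤2≤10.
N = 13·9·5 = 585
Δ = 8!·4!·0!/13! = 1/6435
Racah Σ t=4..4: t=4:+1/2304 = 1/2304
⇒ 3j(6 4 2; 0 0 0)² = 5/143, sgn +1
Racah Σ t=1..1: t=1:−1/30240 = -1/30240
⇒ 3j(6 4 2; 4 -3 -1)² = 16/429, sgn +1
4πI² = N·(3j₀)²·(3jₘ)² = 1200/1573
I = +1·√(0.762873/4π) = 0.24638901

0.246389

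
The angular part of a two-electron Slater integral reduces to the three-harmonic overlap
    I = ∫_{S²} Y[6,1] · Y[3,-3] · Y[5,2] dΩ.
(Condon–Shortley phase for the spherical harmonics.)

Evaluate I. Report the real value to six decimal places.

Checks pass: Σm=0; 14 even; l₃=5∈[3,9].
(2·6+1)(2·3+1)(2·5+1) = 1001
Δ: 4! 8! 2! / 15! → 1/675675
sum: t=1:−1/8640 t=2:+1/2304 t=3:−1/8640 = 7/34560
3j²(6 3 5; 0 0 0) = Δ·Π!·Σ² = 7/429  (sign -1)
sum: t=0:+1/34560 = 1/34560
3j²(6 3 5; 1 -3 2) = Δ·Π!·Σ² = 7/429  (sign -1)
combine: 4πI² = 1001·7/429·7/429 = 343/1287
take √, sign +1: I = 0.14563067

0.145631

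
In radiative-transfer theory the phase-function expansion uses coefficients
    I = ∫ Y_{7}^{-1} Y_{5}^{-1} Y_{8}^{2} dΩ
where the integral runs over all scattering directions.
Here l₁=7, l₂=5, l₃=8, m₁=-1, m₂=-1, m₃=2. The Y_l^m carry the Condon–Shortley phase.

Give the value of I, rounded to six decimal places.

Rules hold: Σm=0, L=20 even, 2≤8≤12.
N = 15·11·17 = 2805
Δ = 4!·10!·6!/21! = 1/814773960
Racah Σ t=0..4: t=0:+1/87091200 t=1:−1/4976640 t=2:+1/2073600 t=3:−1/4976640 t=4:+1/87091200 = 1/9676800
⇒ 3j(7 5 8; 0 0 0)² = 360/46189, sgn +1
Racah Σ t=0..4: t=0:+1/92897280 t=1:−1/6531840 t=2:+1/3317760 t=3:−1/10368000 t=4:+1/298598400 = 197/2985984000
⇒ 3j(7 5 8; -1 -1 2)² = 38809/5542680, sgn +1
4πI² = N·(3j₀)²·(3jₘ)² = 1746405/11408683
I = +1·√(0.153077/4π) = 0.11036968

0.110370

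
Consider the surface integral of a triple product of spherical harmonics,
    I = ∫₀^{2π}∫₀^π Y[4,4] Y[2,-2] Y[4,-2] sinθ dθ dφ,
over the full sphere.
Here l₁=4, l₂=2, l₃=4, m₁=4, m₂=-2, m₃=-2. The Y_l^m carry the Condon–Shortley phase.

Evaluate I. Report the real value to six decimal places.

-0.106180

m-sum 0 ✓  L=10 even ✓  2≤4≤6 ✓
Π(2lᵢ+1) = 9×5×9 = 405
triangle coeff Δ(4,2,4) = 1/13860
Σ_t [0,2]: t=0:+1/192 t=1:−1/36 t=2:+1/192 = -5/288
(3j)²=20/693 [(4 2 4; 0 0 0)], sign=-1
Σ_t [0,0]: t=0:+1/2880 = 1/2880
(3j)²=2/165 [(4 2 4; 4 -2 -2)], sign=+1
⇒ 4πI² = 120/847
I = (-1)√(120/847/(4π)) = -0.10618031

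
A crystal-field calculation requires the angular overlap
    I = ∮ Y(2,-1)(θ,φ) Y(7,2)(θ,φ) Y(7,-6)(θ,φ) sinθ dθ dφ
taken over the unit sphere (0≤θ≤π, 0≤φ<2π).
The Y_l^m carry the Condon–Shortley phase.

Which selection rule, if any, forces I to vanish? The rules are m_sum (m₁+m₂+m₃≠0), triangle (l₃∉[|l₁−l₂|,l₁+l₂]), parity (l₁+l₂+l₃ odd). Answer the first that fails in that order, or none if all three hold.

m_sum

m₁+m₂+m₃ = -1 + 2 − 6 = -5  ✗
triangle: |2−7|=5 ≤ l₃=7 ≤ 2+7=9
parity: l₁+l₂+l₃ = 16 is even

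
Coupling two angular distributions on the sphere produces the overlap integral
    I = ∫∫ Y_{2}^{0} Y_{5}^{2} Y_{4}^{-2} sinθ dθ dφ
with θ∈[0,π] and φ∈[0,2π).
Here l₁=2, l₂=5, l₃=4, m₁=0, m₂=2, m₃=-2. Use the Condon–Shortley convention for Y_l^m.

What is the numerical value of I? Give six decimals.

l₁+l₂+l₃=11 is odd: 3j(l;000)=0 ⇒ I=0

0.000000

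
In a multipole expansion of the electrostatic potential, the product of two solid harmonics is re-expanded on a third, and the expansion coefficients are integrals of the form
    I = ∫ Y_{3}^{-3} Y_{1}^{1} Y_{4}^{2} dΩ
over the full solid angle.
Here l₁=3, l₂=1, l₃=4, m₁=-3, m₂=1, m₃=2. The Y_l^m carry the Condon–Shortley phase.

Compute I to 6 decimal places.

Checks pass: Σm=0; 8 even; l₃=4∈[2,4].
(2·3+1)(2·1+1)(2·4+1) = 189
Δ: 0! 6! 2! / 9! → 1/252
sum: t=0:+1/36 = 1/36
3j²(3 1 4; 0 0 0) = Δ·Π!·Σ² = 4/63  (sign +1)
sum: t=0:+1/1440 = 1/1440
3j²(3 1 4; -3 1 2) = Δ·Π!·Σ² = 1/252  (sign +1)
combine: 4πI² = 189·4/63·1/252 = 1/21
take √, sign +1: I = 0.06155813

0.061558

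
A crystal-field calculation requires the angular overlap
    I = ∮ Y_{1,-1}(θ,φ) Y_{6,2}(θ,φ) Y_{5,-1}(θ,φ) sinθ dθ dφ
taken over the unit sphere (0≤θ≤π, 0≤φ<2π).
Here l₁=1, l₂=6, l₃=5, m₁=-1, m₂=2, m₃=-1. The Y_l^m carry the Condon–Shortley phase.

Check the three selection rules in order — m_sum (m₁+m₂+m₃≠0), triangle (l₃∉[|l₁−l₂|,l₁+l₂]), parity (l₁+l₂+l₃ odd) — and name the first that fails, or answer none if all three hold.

m₁+m₂+m₃ = -1 + 2 − 1 = 0  ✓
triangle: |1−6|=5 ≤ l₃=5 ≤ 1+6=7  ✓
parity: l₁+l₂+l₃ = 12 is even  ✓

none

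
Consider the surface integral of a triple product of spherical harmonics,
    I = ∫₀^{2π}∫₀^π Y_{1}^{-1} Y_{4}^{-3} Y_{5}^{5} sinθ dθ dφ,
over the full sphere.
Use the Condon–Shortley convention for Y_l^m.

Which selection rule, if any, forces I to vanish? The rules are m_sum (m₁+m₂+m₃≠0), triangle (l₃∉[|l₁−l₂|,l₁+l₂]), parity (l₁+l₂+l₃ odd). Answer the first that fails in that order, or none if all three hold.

m_sum

azimuthal sum: -1 − 3 + 5 = 1  ✗
3 ≤ 5 ≤ 5 (triangle on l)
L = 1 + 4 + 5 = 10 (even)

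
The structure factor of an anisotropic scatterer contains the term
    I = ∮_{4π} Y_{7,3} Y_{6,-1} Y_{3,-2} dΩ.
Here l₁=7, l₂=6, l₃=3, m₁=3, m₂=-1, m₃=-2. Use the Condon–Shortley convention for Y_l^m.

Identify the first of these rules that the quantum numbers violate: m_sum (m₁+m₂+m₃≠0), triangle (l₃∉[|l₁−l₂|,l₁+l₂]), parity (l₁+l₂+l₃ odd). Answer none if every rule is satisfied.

none

azimuthal sum: 3 − 1 − 2 = 0  ✓
1 ≤ 3 ≤ 13 (triangle on l)  ✓
L = 7 + 6 + 3 = 16 (even)  ✓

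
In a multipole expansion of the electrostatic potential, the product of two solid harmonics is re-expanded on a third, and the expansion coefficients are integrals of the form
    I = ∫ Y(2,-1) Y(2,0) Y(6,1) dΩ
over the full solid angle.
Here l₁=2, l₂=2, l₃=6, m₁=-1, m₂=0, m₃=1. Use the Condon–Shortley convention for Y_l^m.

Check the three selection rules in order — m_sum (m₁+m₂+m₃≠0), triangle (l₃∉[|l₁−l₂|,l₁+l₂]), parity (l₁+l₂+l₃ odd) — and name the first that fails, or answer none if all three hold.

triangle

azimuthal sum: -1 + 0 + 1 = 0  ✓
0 ≤ 6 ≤ 4 (triangle on l)  ✗
L = 2 + 2 + 6 = 10 (even)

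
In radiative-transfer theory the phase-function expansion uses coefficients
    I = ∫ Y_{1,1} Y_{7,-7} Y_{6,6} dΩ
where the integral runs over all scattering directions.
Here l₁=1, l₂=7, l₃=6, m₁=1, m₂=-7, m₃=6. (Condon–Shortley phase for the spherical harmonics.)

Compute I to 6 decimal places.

Rules hold: Σm=0, L=14 even, 6≤6≤8.
N = 3·15·13 = 585
Δ = 2!·0!·12!/15! = 1/1365
Racah Σ t=1..1: t=1:−1/518400 = -1/518400
⇒ 3j(1 7 6; 0 0 0)² = 7/195, sgn -1
Racah Σ t=0..0: t=0:+1/958003200 = 1/958003200
⇒ 3j(1 7 6; 1 -7 6)² = 1/15, sgn +1
4πI² = N·(3j₀)²·(3jₘ)² = 7/5
I = -1·√(1.4/4π) = -0.33377906

-0.333779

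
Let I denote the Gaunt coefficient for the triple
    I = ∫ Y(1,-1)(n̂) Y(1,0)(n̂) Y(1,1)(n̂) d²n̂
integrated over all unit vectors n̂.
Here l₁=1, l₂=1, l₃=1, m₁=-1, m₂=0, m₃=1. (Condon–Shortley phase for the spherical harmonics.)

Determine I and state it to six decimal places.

0.000000

L=3 odd ⇒ parity kills the (l;000) factor ⇒ I = 0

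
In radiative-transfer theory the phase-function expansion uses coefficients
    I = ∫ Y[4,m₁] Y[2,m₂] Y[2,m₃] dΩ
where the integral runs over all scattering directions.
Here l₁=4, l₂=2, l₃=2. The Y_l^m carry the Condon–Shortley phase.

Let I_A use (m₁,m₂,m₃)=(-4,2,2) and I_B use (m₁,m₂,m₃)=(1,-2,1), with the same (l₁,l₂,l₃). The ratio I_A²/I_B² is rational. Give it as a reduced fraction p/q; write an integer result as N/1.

Shared (l₁,l₂,l₃)=(4,2,2): N and (l;000)² cancel in I_A²/I_B².
A: Δ = 4!·4!·0!/9! = 1/630; Racah Σ t=4..4: t=4:+1/576 = 1/576; ⇒ 3j(4 2 2; -4 2 2)² = 1/9, sgn +1
B: Δ = 4!·4!·0!/9! = 1/630; Racah Σ t=0..0: t=0:+1/144 = 1/144; ⇒ 3j(4 2 2; 1 -2 1)² = 1/126, sgn -1
I_A²/I_B² = (1/9)/(1/126) = 14/1

14/1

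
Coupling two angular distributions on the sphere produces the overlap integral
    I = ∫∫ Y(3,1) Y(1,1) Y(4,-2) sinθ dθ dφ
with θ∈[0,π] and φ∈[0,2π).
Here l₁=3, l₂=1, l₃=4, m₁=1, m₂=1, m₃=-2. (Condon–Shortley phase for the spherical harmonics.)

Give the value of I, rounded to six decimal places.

Checks pass: Σm=0; 8 even; l₃=4∈[2,4].
(2·3+1)(2·1+1)(2·4+1) = 189
Δ: 0! 6! 2! / 9! → 1/252
sum: t=0:+1/36 = 1/36
3j²(3 1 4; 0 0 0) = Δ·Π!·Σ² = 4/63  (sign +1)
sum: t=0:+1/96 = 1/96
3j²(3 1 4; 1 1 -2) = Δ·Π!·Σ² = 5/84  (sign +1)
combine: 4πI² = 189·4/63·5/84 = 5/7
take √, sign +1: I = 0.23841361

0.238414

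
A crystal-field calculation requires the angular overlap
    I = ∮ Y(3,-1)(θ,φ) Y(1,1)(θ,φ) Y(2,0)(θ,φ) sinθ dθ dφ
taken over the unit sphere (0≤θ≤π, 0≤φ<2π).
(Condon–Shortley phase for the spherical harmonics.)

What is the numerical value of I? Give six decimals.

-0.202301

Checks pass: Σm=0; 6 even; l₃=2∈[2,4].
(2·3+1)(2·1+1)(2·2+1) = 105
Δ: 2! 4! 0! / 7! → 1/105
sum: t=1:−1/4 = -1/4
3j²(3 1 2; 0 0 0) = Δ·Π!·Σ² = 3/35  (sign -1)
sum: t=2:+1/8 = 1/8
3j²(3 1 2; -1 1 0) = Δ·Π!·Σ² = 2/35  (sign +1)
combine: 4πI² = 105·3/35·2/35 = 18/35
take √, sign -1: I = -0.20230066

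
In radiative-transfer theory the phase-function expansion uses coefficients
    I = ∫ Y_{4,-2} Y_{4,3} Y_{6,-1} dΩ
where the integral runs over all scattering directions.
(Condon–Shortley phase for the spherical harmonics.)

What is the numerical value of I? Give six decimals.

0.160153

Checks pass: Σm=0; 14 even; l₃=6∈[0,8].
(2·4+1)(2·4+1)(2·6+1) = 1053
Δ: 2! 6! 6! / 15! → 1/1261260
sum: t=0:+1/4608 t=1:−1/1296 t=2:+1/4608 = -7/20736
3j²(4 4 6; 0 0 0) = Δ·Π!·Σ² = 20/1287  (sign -1)
sum: t=1:−1/86400 t=2:+1/11520 = 13/172800
3j²(4 4 6; -2 3 -1) = Δ·Π!·Σ² = 13/660  (sign -1)
combine: 4πI² = 1053·20/1287·13/660 = 39/121
take √, sign +1: I = 0.16015286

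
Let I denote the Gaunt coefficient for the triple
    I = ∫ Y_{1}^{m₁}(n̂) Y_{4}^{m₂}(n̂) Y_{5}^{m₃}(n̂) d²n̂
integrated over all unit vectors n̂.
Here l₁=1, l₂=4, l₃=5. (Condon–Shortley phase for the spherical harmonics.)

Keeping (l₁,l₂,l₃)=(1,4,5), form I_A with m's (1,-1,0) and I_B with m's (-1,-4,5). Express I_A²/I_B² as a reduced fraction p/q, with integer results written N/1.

Same 1,4,5: normalisation and zero-m 3j drop out of the ratio.
A: Δ: 0! 2! 8! / 11! → 1/495; sum: t=0:+1/1440 = 1/1440; 3j²(1 4 5; 1 -1 0) = Δ·Π!·Σ² = 2/99  (sign -1)
B: Δ: 0! 2! 8! / 11! → 1/495; sum: t=0:+1/80640 = 1/80640; 3j²(1 4 5; -1 -4 5) = Δ·Π!·Σ² = 1/11  (sign +1)
I_A²/I_B² = (2/99)/(1/11) = 2/9

2/9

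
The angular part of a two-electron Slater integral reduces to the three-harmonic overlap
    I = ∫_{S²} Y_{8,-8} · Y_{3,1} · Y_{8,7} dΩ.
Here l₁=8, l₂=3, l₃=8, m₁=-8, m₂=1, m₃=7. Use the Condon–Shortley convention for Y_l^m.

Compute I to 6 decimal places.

L=19 odd ⇒ parity kills the (l;000) factor ⇒ I = 0

0.000000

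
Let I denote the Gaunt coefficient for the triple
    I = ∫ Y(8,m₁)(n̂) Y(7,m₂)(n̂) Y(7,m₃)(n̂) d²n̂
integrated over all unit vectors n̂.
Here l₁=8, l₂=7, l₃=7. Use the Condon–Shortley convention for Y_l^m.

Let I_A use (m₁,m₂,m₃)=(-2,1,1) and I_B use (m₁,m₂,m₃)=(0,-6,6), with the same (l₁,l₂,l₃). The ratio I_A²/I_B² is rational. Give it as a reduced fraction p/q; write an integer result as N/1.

126000/142129

l's match ⇒ only the (l;m) 3-j factors differ between A and B.
A: triangle coeff Δ(8,7,7) = 1/22086194130; Σ_t [2,8]: t=2:+1/41803776000 t=3:−1/435456000 t=4:+1/39813120 t=5:−1/18662400 t=6:+1/39813120 t=7:−1/435456000 t=8:+1/41803776000 = -11/1393459200; (3j)²=600/96577 [(8 7 7; -2 1 1)], sign=-1
B: triangle coeff Δ(8,7,7) = 1/22086194130; Σ_t [0,1]: t=0:+1/195084288000 t=1:−1/18289152000 = -29/585252864000; (3j)²=10933/1560090 [(8 7 7; 0 -6 6)], sign=+1
I_A²/I_B² = (600/96577)/(10933/1560090) = 126000/142129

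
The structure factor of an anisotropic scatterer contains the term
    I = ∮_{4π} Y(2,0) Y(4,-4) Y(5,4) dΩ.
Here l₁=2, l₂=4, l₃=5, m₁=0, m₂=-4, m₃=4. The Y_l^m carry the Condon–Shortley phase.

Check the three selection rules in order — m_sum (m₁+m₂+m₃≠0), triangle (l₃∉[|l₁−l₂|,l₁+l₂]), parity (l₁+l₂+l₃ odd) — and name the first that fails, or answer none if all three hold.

m₁+m₂+m₃ = 0 − 4 + 4 = 0  ✓
triangle: |2−4|=2 ≤ l₃=5 ≤ 2+4=6  ✓
parity: l₁+l₂+l₃ = 11 is odd  ✗

parity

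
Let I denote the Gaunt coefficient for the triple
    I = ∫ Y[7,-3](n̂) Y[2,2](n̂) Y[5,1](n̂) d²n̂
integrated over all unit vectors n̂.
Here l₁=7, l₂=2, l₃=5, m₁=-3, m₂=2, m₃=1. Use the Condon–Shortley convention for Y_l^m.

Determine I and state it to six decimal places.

Rules hold: Σm=0, L=14 even, 5≤5≤9.
N = 15·5·11 = 825
Δ = 4!·10!·0!/15! = 1/15015
Racah Σ t=2..2: t=2:+1/57600 = 1/57600
⇒ 3j(7 2 5; 0 0 0)² = 21/715, sgn -1
Racah Σ t=4..4: t=4:+1/414720 = 1/414720
⇒ 3j(7 2 5; -3 2 1)² = 2/143, sgn +1
4πI² = N·(3j₀)²·(3jₘ)² = 630/1859
I = -1·√(0.338892/4π) = -0.16421985

-0.164220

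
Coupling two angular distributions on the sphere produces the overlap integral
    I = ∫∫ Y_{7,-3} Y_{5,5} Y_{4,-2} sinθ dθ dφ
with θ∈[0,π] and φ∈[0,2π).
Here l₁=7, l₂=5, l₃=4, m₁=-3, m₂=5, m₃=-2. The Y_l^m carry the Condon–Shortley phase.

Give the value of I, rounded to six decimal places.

Rules hold: Σm=0, L=16 even, 2≤4≤12.
N = 15·11·9 = 1485
Δ = 8!·6!·2!/17! = 1/6126120
Racah Σ t=3..5: t=3:−1/69120 t=4:+1/20736 t=5:−1/69120 = 1/51840
⇒ 3j(7 5 4; 0 0 0)² = 280/21879, sgn +1
Racah Σ t=8..8: t=8:+1/3870720 = 1/3870720
⇒ 3j(7 5 4; -3 5 -2)² = 675/136136, sgn +1
4πI² = N·(3j₀)²·(3jₘ)² = 50625/537251
I = +1·√(0.0942297/4π) = 0.08659423

0.086594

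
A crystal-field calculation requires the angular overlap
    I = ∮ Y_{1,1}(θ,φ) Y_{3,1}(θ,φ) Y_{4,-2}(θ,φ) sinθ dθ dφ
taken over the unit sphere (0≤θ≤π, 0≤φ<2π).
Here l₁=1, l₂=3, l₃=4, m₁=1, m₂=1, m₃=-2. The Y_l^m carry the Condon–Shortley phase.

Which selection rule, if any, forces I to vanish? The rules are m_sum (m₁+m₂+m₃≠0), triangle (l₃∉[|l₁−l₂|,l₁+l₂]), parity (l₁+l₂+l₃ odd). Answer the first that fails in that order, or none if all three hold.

Σmᵢ = 0  ✓
l₃∈[|l₁−l₂|,l₁+l₂]=[2,4], have l₃=4  ✓
Σlᵢ = 8 ⇒ even  ✓

none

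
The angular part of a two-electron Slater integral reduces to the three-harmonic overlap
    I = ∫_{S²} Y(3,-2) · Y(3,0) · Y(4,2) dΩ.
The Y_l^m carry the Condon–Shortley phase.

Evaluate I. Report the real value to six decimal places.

Rules hold: Σm=0, L=10 even, 0≤4≤6.
N = 7·7·9 = 441
Δ = 2!·4!·4!/11! = 1/34650
Racah Σ t=0..2: t=0:+1/72 t=1:−1/16 t=2:+1/72 = -5/144
⇒ 3j(3 3 4; 0 0 0)² = 2/77, sgn -1
Racah Σ t=1..2: t=1:−1/96 t=2:+1/72 = 1/288
⇒ 3j(3 3 4; -2 0 2)² = 1/462, sgn +1
4πI² = N·(3j₀)²·(3jₘ)² = 3/121
I = -1·√(0.0247934/4π) = -0.04441841

-0.044418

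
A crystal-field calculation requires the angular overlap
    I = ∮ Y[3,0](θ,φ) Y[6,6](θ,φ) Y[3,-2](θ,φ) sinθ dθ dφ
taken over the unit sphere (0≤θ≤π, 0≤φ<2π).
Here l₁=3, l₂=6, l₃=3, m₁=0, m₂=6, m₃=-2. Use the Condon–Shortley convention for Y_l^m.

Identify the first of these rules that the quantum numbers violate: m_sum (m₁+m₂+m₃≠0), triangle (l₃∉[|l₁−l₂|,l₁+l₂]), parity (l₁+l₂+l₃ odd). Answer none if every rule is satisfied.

azimuthal sum: 0 + 6 − 2 = 4  ✗
3 ≤ 3 ≤ 9 (triangle on l)
L = 3 + 6 + 3 = 12 (even)

m_sum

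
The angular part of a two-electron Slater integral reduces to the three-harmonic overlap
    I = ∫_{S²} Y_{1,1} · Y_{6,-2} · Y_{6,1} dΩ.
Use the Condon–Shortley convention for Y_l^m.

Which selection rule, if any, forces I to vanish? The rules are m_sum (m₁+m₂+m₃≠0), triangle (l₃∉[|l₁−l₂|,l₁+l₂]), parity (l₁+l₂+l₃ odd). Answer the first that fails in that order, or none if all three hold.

parity

m₁+m₂+m₃ = 1 − 2 + 1 = 0  ✓
triangle: |1−6|=5 ≤ l₃=6 ≤ 1+6=7  ✓
parity: l₁+l₂+l₃ = 13 is odd  ✗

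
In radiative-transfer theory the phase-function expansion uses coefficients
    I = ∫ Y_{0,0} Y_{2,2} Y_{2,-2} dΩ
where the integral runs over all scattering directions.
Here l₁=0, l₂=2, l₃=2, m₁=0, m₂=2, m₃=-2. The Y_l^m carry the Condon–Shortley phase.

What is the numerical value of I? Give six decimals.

0.282095

Checks pass: Σm=0; 4 even; l₃=2∈[2,2].
(2·0+1)(2·2+1)(2·2+1) = 25
Δ: 0! 0! 4! / 5! → 1/5
sum: t=0:+1/4 = 1/4
3j²(0 2 2; 0 0 0) = Δ·Π!·Σ² = 1/5  (sign +1)
sum: t=0:+1/24 = 1/24
3j²(0 2 2; 0 2 -2) = Δ·Π!·Σ² = 1/5  (sign +1)
combine: 4πI² = 25·1/5·1/5 = 1/1
take √, sign +1: I = 0.28209479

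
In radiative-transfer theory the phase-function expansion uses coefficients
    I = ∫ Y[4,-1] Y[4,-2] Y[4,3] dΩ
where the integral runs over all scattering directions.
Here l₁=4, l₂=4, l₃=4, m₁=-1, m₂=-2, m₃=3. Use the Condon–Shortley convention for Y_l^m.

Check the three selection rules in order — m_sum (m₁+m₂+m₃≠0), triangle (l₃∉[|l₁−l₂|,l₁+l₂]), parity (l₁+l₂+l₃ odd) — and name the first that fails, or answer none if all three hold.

azimuthal sum: -1 − 2 + 3 = 0  ✓
0 ≤ 4 ≤ 8 (triangle on l)  ✓
L = 4 + 4 + 4 = 12 (even)  ✓

none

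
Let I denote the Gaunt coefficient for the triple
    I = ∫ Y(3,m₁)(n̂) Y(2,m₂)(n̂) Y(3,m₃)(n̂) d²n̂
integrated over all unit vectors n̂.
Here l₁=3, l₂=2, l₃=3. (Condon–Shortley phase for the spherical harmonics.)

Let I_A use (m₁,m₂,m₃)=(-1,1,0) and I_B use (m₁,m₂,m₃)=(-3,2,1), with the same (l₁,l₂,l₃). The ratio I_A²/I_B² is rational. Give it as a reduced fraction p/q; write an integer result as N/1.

1/5

Shared (l₁,l₂,l₃)=(3,2,3): N and (l;000)² cancel in I_A²/I_B².
A: Δ = 2!·4!·2!/9! = 1/3780; Racah Σ t=1..2: t=1:−1/12 t=2:+1/8 = 1/24; ⇒ 3j(3 2 3; -1 1 0)² = 1/210, sgn -1
B: Δ = 2!·4!·2!/9! = 1/3780; Racah Σ t=2..2: t=2:+1/96 = 1/96; ⇒ 3j(3 2 3; -3 2 1)² = 1/42, sgn +1
I_A²/I_B² = (1/210)/(1/42) = 1/5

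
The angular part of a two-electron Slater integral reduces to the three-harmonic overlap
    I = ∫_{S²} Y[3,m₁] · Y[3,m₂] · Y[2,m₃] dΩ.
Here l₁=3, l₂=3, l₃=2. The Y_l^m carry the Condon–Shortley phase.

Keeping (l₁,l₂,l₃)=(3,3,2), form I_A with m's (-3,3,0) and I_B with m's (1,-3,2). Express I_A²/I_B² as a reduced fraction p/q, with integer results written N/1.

Same 3,3,2: normalisation and zero-m 3j drop out of the ratio.
A: Δ: 4! 2! 2! / 9! → 1/3780; sum: t=4:+1/96 = 1/96; 3j²(3 3 2; -3 3 0) = Δ·Π!·Σ² = 5/84  (sign +1)
B: Δ: 4! 2! 2! / 9! → 1/3780; sum: t=0:+1/96 = 1/96; 3j²(3 3 2; 1 -3 2) = Δ·Π!·Σ² = 1/42  (sign +1)
I_A²/I_B² = (5/84)/(1/42) = 5/2

5/2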